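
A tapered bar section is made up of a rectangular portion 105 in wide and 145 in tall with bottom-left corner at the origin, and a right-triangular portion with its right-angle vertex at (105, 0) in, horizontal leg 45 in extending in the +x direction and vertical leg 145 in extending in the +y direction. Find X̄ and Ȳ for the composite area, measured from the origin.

X̄ = 64.41 in, Ȳ = 68.24 in

rectangular portion: A = 105 × 145 = 15225.00, centroid at (52.50, 72.50).
triangular portion: A = ½·45·145 = 3262.50, centroid at (120.00, 48.33).
ΣA = 18487.50 in²
ΣAX̄ = (15225.00)(52.50) + (3262.50)(120.00) = 1190812.50 in³
ΣAȲ = (15225.00)(72.50) + (3262.50)(48.33) = 1261500.00 in³
X̄ = 1190812.50 / 18487.50 = 64.41 in
Ȳ = 1261500.00 / 18487.50 = 68.24 in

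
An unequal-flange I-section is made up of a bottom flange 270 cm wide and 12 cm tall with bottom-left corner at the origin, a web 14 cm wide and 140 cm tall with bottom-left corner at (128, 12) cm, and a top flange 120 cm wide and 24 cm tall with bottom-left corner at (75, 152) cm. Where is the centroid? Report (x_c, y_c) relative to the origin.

bottom flange: A = 270 × 12 = 3240.00, centroid at (135.00, 6.00).
web: A = 14 × 140 = 1960.00, centroid at (135.00, 82.00).
top flange: A = 120 × 24 = 2880.00, centroid at (135.00, 164.00).
ΣA = 8080.00 cm²
ΣAx_c = (3240.00)(135.00) + (1960.00)(135.00) + (2880.00)(135.00) = 1090800.00 cm³
ΣAy_c = (3240.00)(6.00) + (1960.00)(82.00) + (2880.00)(164.00) = 652480.00 cm³
x_c = 1090800.00 / 8080.00 = 135.00 cm
y_c = 652480.00 / 8080.00 = 80.75 cm

x_c = 135.00 cm, y_c = 80.75 cm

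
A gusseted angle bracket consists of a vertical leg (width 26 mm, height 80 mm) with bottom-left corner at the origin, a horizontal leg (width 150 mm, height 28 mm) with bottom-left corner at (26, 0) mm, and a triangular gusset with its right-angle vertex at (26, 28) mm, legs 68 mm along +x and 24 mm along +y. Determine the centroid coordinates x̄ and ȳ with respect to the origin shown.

vertical leg: A = 26 × 80 = 2080.00, centroid at (13.00, 40.00).
horizontal leg: A = 150 × 28 = 4200.00, centroid at (101.00, 14.00).
gusset: A = ½·68·24 = 816.00, centroid at (48.67, 36.00).
ΣA = 7096.00 mm², ΣAx̄ = 490952.00 mm³, ΣAȳ = 171376.00 mm³.
x̄ = 490952.00/7096.00 = 69.19 mm; ȳ = 171376.00/7096.00 = 24.15 mm.

x̄ = 69.19 mm, ȳ = 24.15 mm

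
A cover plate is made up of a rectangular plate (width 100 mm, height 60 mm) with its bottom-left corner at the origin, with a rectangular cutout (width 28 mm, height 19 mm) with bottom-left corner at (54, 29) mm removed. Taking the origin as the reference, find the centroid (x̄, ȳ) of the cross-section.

x̄ = 48.25 mm, ȳ = 29.17 mm

Part | A | x̄ᵢ | ȳᵢ | A·x̄ᵢ | A·ȳᵢ
plate | 6000.00 | 50.00 | 30.00 | 300000.00 | 180000.00
hole | -532.00 | 68.00 | 38.50 | -36176.00 | -20482.00
Σ | 5468.00 |  |  | 263824.00 | 159518.00
x̄ = 263824.00 / 5468.00 = 48.25 mm
ȳ = 159518.00 / 5468.00 = 29.17 mm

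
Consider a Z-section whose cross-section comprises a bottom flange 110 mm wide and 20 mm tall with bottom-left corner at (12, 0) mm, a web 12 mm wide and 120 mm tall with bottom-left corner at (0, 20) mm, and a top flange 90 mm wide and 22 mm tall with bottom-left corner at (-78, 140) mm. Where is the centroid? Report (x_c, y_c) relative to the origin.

x_c = 16.14 mm, y_c = 77.61 mm

Part | A | x̄ᵢ | ȳᵢ | A·x̄ᵢ | A·ȳᵢ
bottom flange | 2200.00 | 67.00 | 10.00 | 147400.00 | 22000.00
web | 1440.00 | 6.00 | 80.00 | 8640.00 | 115200.00
top flange | 1980.00 | -33.00 | 151.00 | -65340.00 | 298980.00
Σ | 5620.00 |  |  | 90700.00 | 436180.00
x_c = 90700.00 / 5620.00 = 16.14 mm
y_c = 436180.00 / 5620.00 = 77.61 mm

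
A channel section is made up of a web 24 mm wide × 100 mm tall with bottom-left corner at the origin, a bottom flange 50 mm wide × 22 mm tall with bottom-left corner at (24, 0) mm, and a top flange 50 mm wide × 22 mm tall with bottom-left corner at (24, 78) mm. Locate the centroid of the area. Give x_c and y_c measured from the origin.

Part | A | x̄ᵢ | ȳᵢ | A·x̄ᵢ | A·ȳᵢ
web | 2400.00 | 12.00 | 50.00 | 28800.00 | 120000.00
bottom flange | 1100.00 | 49.00 | 11.00 | 53900.00 | 12100.00
top flange | 1100.00 | 49.00 | 89.00 | 53900.00 | 97900.00
Σ | 4600.00 |  |  | 136600.00 | 230000.00
x_c = 136600.00 / 4600.00 = 29.70 mm
y_c = 230000.00 / 4600.00 = 50.00 mm

x_c = 29.70 mm, y_c = 50.00 mm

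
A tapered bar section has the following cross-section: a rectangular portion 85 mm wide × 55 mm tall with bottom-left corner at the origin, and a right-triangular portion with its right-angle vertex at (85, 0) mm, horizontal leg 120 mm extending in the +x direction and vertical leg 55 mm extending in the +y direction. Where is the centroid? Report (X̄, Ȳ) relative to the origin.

X̄ = 76.64 mm, Ȳ = 23.71 mm

rectangular portion: A = 85 × 55 = 4675.00, centroid at (42.50, 27.50).
triangular portion: A = ½·120·55 = 3300.00, centroid at (125.00, 18.33).
ΣA = 7975.00 mm²
ΣAX̄ = (4675.00)(42.50) + (3300.00)(125.00) = 611187.50 mm³
ΣAȲ = (4675.00)(27.50) + (3300.00)(18.33) = 189062.50 mm³
X̄ = 611187.50 / 7975.00 = 76.64 mm
Ȳ = 189062.50 / 7975.00 = 23.71 mm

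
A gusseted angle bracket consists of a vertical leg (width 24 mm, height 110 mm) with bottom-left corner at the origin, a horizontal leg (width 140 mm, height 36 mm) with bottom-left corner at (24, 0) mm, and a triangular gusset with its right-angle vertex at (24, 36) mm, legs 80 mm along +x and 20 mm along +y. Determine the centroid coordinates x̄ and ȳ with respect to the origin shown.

vertical leg: A = 24 × 110 = 2640.00, centroid at (12.00, 55.00).
horizontal leg: A = 140 × 36 = 5040.00, centroid at (94.00, 18.00).
gusset: A = ½·80·20 = 800.00, centroid at (50.67, 42.67).
ΣA = 8480.00 mm², ΣAx̄ = 545973.33 mm³, ΣAȳ = 270053.33 mm³.
x̄ = 545973.33/8480.00 = 64.38 mm; ȳ = 270053.33/8480.00 = 31.85 mm.

x̄ = 64.38 mm, ȳ = 31.85 mm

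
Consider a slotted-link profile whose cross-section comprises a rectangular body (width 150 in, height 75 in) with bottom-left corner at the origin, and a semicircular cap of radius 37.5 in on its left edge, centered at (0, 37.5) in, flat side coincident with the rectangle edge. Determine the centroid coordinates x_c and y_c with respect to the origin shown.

x_c = 60.08 in, y_c = 37.50 in

rectangular body: A = 150 × 75 = 11250.00, centroid at (75.00, 37.50).
semicircular end: A = ½π·37.5² = 2208.93, centroid at (-15.92, 37.50).
ΣA = 13458.93 in², ΣAx_c = 808593.75 in³, ΣAy_c = 504709.96 in³.
x_c = 808593.75/13458.93 = 60.08 in; y_c = 504709.96/13458.93 = 37.50 in.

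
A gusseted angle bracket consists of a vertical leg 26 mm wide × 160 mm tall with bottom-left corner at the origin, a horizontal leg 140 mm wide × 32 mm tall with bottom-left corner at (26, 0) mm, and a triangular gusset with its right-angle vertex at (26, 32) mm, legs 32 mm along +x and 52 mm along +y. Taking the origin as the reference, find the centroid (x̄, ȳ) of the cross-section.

Part | A | x̄ᵢ | ȳᵢ | A·x̄ᵢ | A·ȳᵢ
vertical leg | 4160.00 | 13.00 | 80.00 | 54080.00 | 332800.00
horizontal leg | 4480.00 | 96.00 | 16.00 | 430080.00 | 71680.00
gusset | 832.00 | 36.67 | 49.33 | 30506.67 | 41045.33
Σ | 9472.00 |  |  | 514666.67 | 445525.33
x̄ = 514666.67 / 9472.00 = 54.34 mm
ȳ = 445525.33 / 9472.00 = 47.04 mm

x̄ = 54.34 mm, ȳ = 47.04 mm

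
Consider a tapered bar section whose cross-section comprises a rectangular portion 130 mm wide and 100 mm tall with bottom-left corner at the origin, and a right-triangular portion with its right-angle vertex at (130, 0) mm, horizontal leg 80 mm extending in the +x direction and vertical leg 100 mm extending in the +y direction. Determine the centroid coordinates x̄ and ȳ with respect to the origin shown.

x̄ = 86.57 mm, ȳ = 46.08 mm

rectangular portion: A = 130 × 100 = 13000.00, centroid at (65.00, 50.00).
triangular portion: A = ½·80·100 = 4000.00, centroid at (156.67, 33.33).
ΣA = 17000.00 mm²
ΣAx̄ = (13000.00)(65.00) + (4000.00)(156.67) = 1471666.67 mm³
ΣAȳ = (13000.00)(50.00) + (4000.00)(33.33) = 783333.33 mm³
x̄ = 1471666.67 / 17000.00 = 86.57 mm
ȳ = 783333.33 / 17000.00 = 46.08 mm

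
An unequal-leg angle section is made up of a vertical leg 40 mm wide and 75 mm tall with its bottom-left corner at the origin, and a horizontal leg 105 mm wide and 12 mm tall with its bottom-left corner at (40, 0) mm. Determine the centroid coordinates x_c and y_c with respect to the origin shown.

Part | A | x̄ᵢ | ȳᵢ | A·x̄ᵢ | A·ȳᵢ
vertical leg | 3000.00 | 20.00 | 37.50 | 60000.00 | 112500.00
horizontal leg | 1260.00 | 92.50 | 6.00 | 116550.00 | 7560.00
Σ | 4260.00 |  |  | 176550.00 | 120060.00
x_c = 176550.00 / 4260.00 = 41.44 mm
y_c = 120060.00 / 4260.00 = 28.18 mm

x_c = 41.44 mm, y_c = 28.18 mm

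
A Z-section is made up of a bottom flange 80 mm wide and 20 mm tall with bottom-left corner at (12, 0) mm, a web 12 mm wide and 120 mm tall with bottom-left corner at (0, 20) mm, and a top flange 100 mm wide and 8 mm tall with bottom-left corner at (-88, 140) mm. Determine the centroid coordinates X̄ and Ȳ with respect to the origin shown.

bottom flange: A = 80 × 20 = 1600.00, centroid at (52.00, 10.00).
web: A = 12 × 120 = 1440.00, centroid at (6.00, 80.00).
top flange: A = 100 × 8 = 800.00, centroid at (-38.00, 144.00).
ΣA = 3840.00 mm², ΣAX̄ = 61440.00 mm³, ΣAȲ = 246400.00 mm³.
X̄ = 61440.00/3840.00 = 16.00 mm; Ȳ = 246400.00/3840.00 = 64.17 mm.

X̄ = 16.00 mm, Ȳ = 64.17 mm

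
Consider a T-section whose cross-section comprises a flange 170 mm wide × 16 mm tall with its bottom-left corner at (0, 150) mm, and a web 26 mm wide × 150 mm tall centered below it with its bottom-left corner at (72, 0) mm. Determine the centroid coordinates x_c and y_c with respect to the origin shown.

x_c = 85.00 mm, y_c = 109.10 mm

web: A = 26 × 150 = 3900.00, centroid at (85.00, 75.00).
flange: A = 170 × 16 = 2720.00, centroid at (85.00, 158.00).
ΣA = 6620.00 mm², ΣAx_c = 562700.00 mm³, ΣAy_c = 722260.00 mm³.
x_c = 562700.00/6620.00 = 85.00 mm; y_c = 722260.00/6620.00 = 109.10 mm.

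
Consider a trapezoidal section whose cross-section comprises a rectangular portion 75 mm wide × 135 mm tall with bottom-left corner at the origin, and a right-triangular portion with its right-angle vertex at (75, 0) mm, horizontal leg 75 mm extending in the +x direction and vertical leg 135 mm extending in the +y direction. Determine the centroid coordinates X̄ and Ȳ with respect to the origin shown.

Part | A | x̄ᵢ | ȳᵢ | A·x̄ᵢ | A·ȳᵢ
rectangular portion | 10125.00 | 37.50 | 67.50 | 379687.50 | 683437.50
triangular portion | 5062.50 | 100.00 | 45.00 | 506250.00 | 227812.50
Σ | 15187.50 |  |  | 885937.50 | 911250.00
X̄ = 885937.50 / 15187.50 = 58.33 mm
Ȳ = 911250.00 / 15187.50 = 60.00 mm

X̄ = 58.33 mm, Ȳ = 60.00 mm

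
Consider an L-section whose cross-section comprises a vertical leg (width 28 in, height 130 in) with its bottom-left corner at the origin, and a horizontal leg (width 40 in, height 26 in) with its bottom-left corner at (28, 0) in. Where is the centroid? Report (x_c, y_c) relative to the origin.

vertical leg: A = 28 × 130 = 3640.00, centroid at (14.00, 65.00).
horizontal leg: A = 40 × 26 = 1040.00, centroid at (48.00, 13.00).
ΣA = 4680.00 in²
ΣAx_c = (3640.00)(14.00) + (1040.00)(48.00) = 100880.00 in³
ΣAy_c = (3640.00)(65.00) + (1040.00)(13.00) = 250120.00 in³
x_c = 100880.00 / 4680.00 = 21.56 in
y_c = 250120.00 / 4680.00 = 53.44 in

x_c = 21.56 in, y_c = 53.44 in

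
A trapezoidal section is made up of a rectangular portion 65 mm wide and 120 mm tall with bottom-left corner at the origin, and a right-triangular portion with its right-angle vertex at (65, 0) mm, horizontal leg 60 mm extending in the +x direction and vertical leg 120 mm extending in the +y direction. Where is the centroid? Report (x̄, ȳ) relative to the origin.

x̄ = 49.08 mm, ȳ = 53.68 mm

Part | A | x̄ᵢ | ȳᵢ | A·x̄ᵢ | A·ȳᵢ
rectangular portion | 7800.00 | 32.50 | 60.00 | 253500.00 | 468000.00
triangular portion | 3600.00 | 85.00 | 40.00 | 306000.00 | 144000.00
Σ | 11400.00 |  |  | 559500.00 | 612000.00
x̄ = 559500.00 / 11400.00 = 49.08 mm
ȳ = 612000.00 / 11400.00 = 53.68 mm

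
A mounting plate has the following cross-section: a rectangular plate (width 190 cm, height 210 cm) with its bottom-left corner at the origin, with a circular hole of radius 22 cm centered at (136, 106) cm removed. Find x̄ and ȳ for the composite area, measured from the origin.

x̄ = 93.38 cm, ȳ = 104.96 cm

plate: A = 190 × 210 = 39900.00, centroid at (95.00, 105.00).
hole: A = −π·22² = -1520.53, centroid at (136.00, 106.00).
ΣA = 38379.47 cm²
ΣAx̄ = (39900.00)(95.00) + (-1520.53)(136.00) = 3583707.81 cm³
ΣAȳ = (39900.00)(105.00) + (-1520.53)(106.00) = 4028323.73 cm³
x̄ = 3583707.81 / 38379.47 = 93.38 cm
ȳ = 4028323.73 / 38379.47 = 104.96 cm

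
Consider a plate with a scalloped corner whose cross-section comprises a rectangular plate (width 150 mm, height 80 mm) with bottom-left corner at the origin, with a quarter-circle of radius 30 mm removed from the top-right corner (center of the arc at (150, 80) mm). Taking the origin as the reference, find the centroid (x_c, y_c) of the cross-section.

plate: A = 150 × 80 = 12000.00, centroid at (75.00, 40.00).
removed quarter-circle: A = −¼π·30² = -706.86, centroid at (137.27, 67.27).
ΣA = 11293.14 mm², ΣAx_c = 802971.25 mm³, ΣAy_c = 432451.33 mm³.
x_c = 802971.25/11293.14 = 71.10 mm; y_c = 432451.33/11293.14 = 38.29 mm.

x_c = 71.10 mm, y_c = 38.29 mm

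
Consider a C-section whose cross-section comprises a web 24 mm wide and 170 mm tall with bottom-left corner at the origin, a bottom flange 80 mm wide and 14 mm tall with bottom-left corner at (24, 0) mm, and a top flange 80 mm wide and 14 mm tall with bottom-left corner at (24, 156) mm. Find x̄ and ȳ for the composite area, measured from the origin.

x̄ = 30.43 mm, ȳ = 85.00 mm

Part | A | x̄ᵢ | ȳᵢ | A·x̄ᵢ | A·ȳᵢ
web | 4080.00 | 12.00 | 85.00 | 48960.00 | 346800.00
bottom flange | 1120.00 | 64.00 | 7.00 | 71680.00 | 7840.00
top flange | 1120.00 | 64.00 | 163.00 | 71680.00 | 182560.00
Σ | 6320.00 |  |  | 192320.00 | 537200.00
x̄ = 192320.00 / 6320.00 = 30.43 mm
ȳ = 537200.00 / 6320.00 = 85.00 mm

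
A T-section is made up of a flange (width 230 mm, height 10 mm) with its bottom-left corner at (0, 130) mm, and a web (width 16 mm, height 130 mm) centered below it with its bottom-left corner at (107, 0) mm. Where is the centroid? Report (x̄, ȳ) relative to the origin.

web: A = 16 × 130 = 2080.00, centroid at (115.00, 65.00).
flange: A = 230 × 10 = 2300.00, centroid at (115.00, 135.00).
ΣA = 4380.00 mm²
ΣAx̄ = (2080.00)(115.00) + (2300.00)(115.00) = 503700.00 mm³
ΣAȳ = (2080.00)(65.00) + (2300.00)(135.00) = 445700.00 mm³
x̄ = 503700.00 / 4380.00 = 115.00 mm
ȳ = 445700.00 / 4380.00 = 101.76 mm

x̄ = 115.00 mm, ȳ = 101.76 mm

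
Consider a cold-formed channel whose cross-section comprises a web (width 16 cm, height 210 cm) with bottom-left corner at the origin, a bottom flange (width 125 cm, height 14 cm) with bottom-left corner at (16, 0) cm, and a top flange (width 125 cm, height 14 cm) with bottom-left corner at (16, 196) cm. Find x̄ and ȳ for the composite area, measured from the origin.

x̄ = 43.97 cm, ȳ = 105.00 cm

Part | A | x̄ᵢ | ȳᵢ | A·x̄ᵢ | A·ȳᵢ
web | 3360.00 | 8.00 | 105.00 | 26880.00 | 352800.00
bottom flange | 1750.00 | 78.50 | 7.00 | 137375.00 | 12250.00
top flange | 1750.00 | 78.50 | 203.00 | 137375.00 | 355250.00
Σ | 6860.00 |  |  | 301630.00 | 720300.00
x̄ = 301630.00 / 6860.00 = 43.97 cm
ȳ = 720300.00 / 6860.00 = 105.00 cm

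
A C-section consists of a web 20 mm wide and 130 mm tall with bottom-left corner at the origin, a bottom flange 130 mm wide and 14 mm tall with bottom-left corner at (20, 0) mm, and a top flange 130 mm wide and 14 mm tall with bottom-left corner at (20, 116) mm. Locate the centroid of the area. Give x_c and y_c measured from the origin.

x_c = 53.75 mm, y_c = 65.00 mm

Part | A | x̄ᵢ | ȳᵢ | A·x̄ᵢ | A·ȳᵢ
web | 2600.00 | 10.00 | 65.00 | 26000.00 | 169000.00
bottom flange | 1820.00 | 85.00 | 7.00 | 154700.00 | 12740.00
top flange | 1820.00 | 85.00 | 123.00 | 154700.00 | 223860.00
Σ | 6240.00 |  |  | 335400.00 | 405600.00
x_c = 335400.00 / 6240.00 = 53.75 mm
y_c = 405600.00 / 6240.00 = 65.00 mm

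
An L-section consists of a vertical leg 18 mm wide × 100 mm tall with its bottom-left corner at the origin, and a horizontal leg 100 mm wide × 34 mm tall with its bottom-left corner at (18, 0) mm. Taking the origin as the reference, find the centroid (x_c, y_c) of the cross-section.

x_c = 47.58 mm, y_c = 28.42 mm

Part | A | x̄ᵢ | ȳᵢ | A·x̄ᵢ | A·ȳᵢ
vertical leg | 1800.00 | 9.00 | 50.00 | 16200.00 | 90000.00
horizontal leg | 3400.00 | 68.00 | 17.00 | 231200.00 | 57800.00
Σ | 5200.00 |  |  | 247400.00 | 147800.00
x_c = 247400.00 / 5200.00 = 47.58 mm
y_c = 147800.00 / 5200.00 = 28.42 mm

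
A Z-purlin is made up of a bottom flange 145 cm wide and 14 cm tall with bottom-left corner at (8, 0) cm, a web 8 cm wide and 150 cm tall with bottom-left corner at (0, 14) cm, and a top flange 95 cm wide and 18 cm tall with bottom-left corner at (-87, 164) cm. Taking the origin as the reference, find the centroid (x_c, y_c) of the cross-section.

x_c = 20.38 cm, y_c = 84.38 cm

bottom flange: A = 145 × 14 = 2030.00, centroid at (80.50, 7.00).
web: A = 8 × 150 = 1200.00, centroid at (4.00, 89.00).
top flange: A = 95 × 18 = 1710.00, centroid at (-39.50, 173.00).
ΣA = 4940.00 cm², ΣAx_c = 100670.00 cm³, ΣAy_c = 416840.00 cm³.
x_c = 100670.00/4940.00 = 20.38 cm; y_c = 416840.00/4940.00 = 84.38 cm.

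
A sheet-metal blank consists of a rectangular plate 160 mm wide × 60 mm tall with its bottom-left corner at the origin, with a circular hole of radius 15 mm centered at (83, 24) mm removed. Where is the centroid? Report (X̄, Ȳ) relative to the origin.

X̄ = 79.76 mm, Ȳ = 30.48 mm

plate: A = 160 × 60 = 9600.00, centroid at (80.00, 30.00).
hole: A = −π·15² = -706.86, centroid at (83.00, 24.00).
ΣA = 8893.14 mm²
ΣAX̄ = (9600.00)(80.00) + (-706.86)(83.00) = 709330.76 mm³
ΣAȲ = (9600.00)(30.00) + (-706.86)(24.00) = 271035.40 mm³
X̄ = 709330.76 / 8893.14 = 79.76 mm
Ȳ = 271035.40 / 8893.14 = 30.48 mm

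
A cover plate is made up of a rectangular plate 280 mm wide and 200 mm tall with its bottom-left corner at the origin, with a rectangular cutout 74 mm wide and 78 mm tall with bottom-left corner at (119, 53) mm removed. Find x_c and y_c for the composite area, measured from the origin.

x_c = 138.16 mm, y_c = 100.92 mm

Part | A | x̄ᵢ | ȳᵢ | A·x̄ᵢ | A·ȳᵢ
plate | 56000.00 | 140.00 | 100.00 | 7840000.00 | 5600000.00
hole | -5772.00 | 156.00 | 92.00 | -900432.00 | -531024.00
Σ | 50228.00 |  |  | 6939568.00 | 5068976.00
x_c = 6939568.00 / 50228.00 = 138.16 mm
y_c = 5068976.00 / 50228.00 = 100.92 mm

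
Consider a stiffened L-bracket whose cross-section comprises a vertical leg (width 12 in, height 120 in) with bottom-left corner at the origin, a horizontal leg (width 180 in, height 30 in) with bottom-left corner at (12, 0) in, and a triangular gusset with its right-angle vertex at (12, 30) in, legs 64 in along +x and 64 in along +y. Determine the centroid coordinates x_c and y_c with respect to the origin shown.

x_c = 70.62 in, y_c = 30.66 in

Part | A | x̄ᵢ | ȳᵢ | A·x̄ᵢ | A·ȳᵢ
vertical leg | 1440.00 | 6.00 | 60.00 | 8640.00 | 86400.00
horizontal leg | 5400.00 | 102.00 | 15.00 | 550800.00 | 81000.00
gusset | 2048.00 | 33.33 | 51.33 | 68266.67 | 105130.67
Σ | 8888.00 |  |  | 627706.67 | 272530.67
x_c = 627706.67 / 8888.00 = 70.62 in
y_c = 272530.67 / 8888.00 = 30.66 in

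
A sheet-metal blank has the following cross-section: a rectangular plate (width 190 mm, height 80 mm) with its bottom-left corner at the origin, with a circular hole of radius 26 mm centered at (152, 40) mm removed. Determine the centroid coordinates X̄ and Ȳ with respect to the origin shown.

X̄ = 85.74 mm, Ȳ = 40.00 mm

plate: A = 190 × 80 = 15200.00, centroid at (95.00, 40.00).
hole: A = −π·26² = -2123.72, centroid at (152.00, 40.00).
ΣA = 13076.28 mm², ΣAX̄ = 1121195.07 mm³, ΣAȲ = 523051.33 mm³.
X̄ = 1121195.07/13076.28 = 85.74 mm; Ȳ = 523051.33/13076.28 = 40.00 mm.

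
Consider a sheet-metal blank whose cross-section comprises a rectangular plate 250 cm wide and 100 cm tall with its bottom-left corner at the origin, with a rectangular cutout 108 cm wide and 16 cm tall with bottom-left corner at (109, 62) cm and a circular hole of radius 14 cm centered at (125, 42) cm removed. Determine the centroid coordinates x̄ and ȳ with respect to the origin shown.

x̄ = 122.10 cm, ȳ = 48.69 cm

Part | A | x̄ᵢ | ȳᵢ | A·x̄ᵢ | A·ȳᵢ
plate | 25000.00 | 125.00 | 50.00 | 3125000.00 | 1250000.00
hole 1 | -1728.00 | 163.00 | 70.00 | -281664.00 | -120960.00
hole 2 | -615.75 | 125.00 | 42.00 | -76969.02 | -25861.59
Σ | 22656.25 |  |  | 2766366.98 | 1103178.41
x̄ = 2766366.98 / 22656.25 = 122.10 cm
ȳ = 1103178.41 / 22656.25 = 48.69 cm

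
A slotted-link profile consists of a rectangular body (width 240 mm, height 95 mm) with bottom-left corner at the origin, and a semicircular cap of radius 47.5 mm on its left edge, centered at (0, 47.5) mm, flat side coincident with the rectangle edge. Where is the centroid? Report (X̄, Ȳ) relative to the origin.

X̄ = 101.14 mm, Ȳ = 47.50 mm

rectangular body: A = 240 × 95 = 22800.00, centroid at (120.00, 47.50).
semicircular end: A = ½π·47.5² = 3544.11, centroid at (-20.16, 47.50).
ΣA = 26344.11 mm²
ΣAX̄ = (22800.00)(120.00) + (3544.11)(-20.16) = 2664552.08 mm³
ΣAȲ = (22800.00)(47.50) + (3544.11)(47.50) = 1251345.19 mm³
X̄ = 2664552.08 / 26344.11 = 101.14 mm
Ȳ = 1251345.19 / 26344.11 = 47.50 mm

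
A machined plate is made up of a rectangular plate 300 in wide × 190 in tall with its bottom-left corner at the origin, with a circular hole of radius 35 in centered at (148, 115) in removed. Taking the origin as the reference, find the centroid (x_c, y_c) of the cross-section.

x_c = 150.14 in, y_c = 93.55 in

plate: A = 300 × 190 = 57000.00, centroid at (150.00, 95.00).
hole: A = −π·35² = -3848.45, centroid at (148.00, 115.00).
ΣA = 53151.55 in², ΣAx_c = 7980429.25 in³, ΣAy_c = 4972428.13 in³.
x_c = 7980429.25/53151.55 = 150.14 in; y_c = 4972428.13/53151.55 = 93.55 in.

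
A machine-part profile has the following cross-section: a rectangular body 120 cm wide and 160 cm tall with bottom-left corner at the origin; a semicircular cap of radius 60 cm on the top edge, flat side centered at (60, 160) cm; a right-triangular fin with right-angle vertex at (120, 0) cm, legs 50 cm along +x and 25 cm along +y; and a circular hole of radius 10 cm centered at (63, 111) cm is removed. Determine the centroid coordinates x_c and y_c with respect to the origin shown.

x_c = 61.87 cm, y_c = 101.53 cm

Part | A | x̄ᵢ | ȳᵢ | A·x̄ᵢ | A·ȳᵢ
rectangular body | 19200.00 | 60.00 | 80.00 | 1152000.00 | 1536000.00
semicircular top | 5654.87 | 60.00 | 185.46 | 339292.01 | 1048778.68
triangular fin | 625.00 | 136.67 | 8.33 | 85416.67 | 5208.33
hole | -314.16 | 63.00 | 111.00 | -19792.03 | -34871.68
Σ | 25165.71 |  |  | 1556916.64 | 2555115.34
x_c = 1556916.64 / 25165.71 = 61.87 cm
y_c = 2555115.34 / 25165.71 = 101.53 cm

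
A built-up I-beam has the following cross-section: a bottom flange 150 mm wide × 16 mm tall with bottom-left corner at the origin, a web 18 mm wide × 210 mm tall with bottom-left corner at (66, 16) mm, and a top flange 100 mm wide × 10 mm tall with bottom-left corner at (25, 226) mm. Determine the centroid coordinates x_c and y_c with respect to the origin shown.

x_c = 75.00 mm, y_c = 98.55 mm

bottom flange: A = 150 × 16 = 2400.00, centroid at (75.00, 8.00).
web: A = 18 × 210 = 3780.00, centroid at (75.00, 121.00).
top flange: A = 100 × 10 = 1000.00, centroid at (75.00, 231.00).
ΣA = 7180.00 mm², ΣAx_c = 538500.00 mm³, ΣAy_c = 707580.00 mm³.
x_c = 538500.00/7180.00 = 75.00 mm; y_c = 707580.00/7180.00 = 98.55 mm.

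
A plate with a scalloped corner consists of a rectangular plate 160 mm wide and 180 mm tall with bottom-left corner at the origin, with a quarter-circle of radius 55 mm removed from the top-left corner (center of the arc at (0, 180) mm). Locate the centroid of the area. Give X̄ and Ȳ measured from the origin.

plate: A = 160 × 180 = 28800.00, centroid at (80.00, 90.00).
removed quarter-circle: A = −¼π·55² = -2375.83, centroid at (23.34, 156.66).
ΣA = 26424.17 mm²
ΣAX̄ = (28800.00)(80.00) + (-2375.83)(23.34) = 2248541.67 mm³
ΣAȲ = (28800.00)(90.00) + (-2375.83)(156.66) = 2219809.03 mm³
X̄ = 2248541.67 / 26424.17 = 85.09 mm
Ȳ = 2219809.03 / 26424.17 = 84.01 mm

X̄ = 85.09 mm, Ȳ = 84.01 mm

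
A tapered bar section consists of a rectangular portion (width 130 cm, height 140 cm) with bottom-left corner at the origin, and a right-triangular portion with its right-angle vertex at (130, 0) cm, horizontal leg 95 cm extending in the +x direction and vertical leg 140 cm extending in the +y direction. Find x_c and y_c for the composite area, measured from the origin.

rectangular portion: A = 130 × 140 = 18200.00, centroid at (65.00, 70.00).
triangular portion: A = ½·95·140 = 6650.00, centroid at (161.67, 46.67).
ΣA = 24850.00 cm², ΣAx_c = 2258083.33 cm³, ΣAy_c = 1584333.33 cm³.
x_c = 2258083.33/24850.00 = 90.87 cm; y_c = 1584333.33/24850.00 = 63.76 cm.

x_c = 90.87 cm, y_c = 63.76 cm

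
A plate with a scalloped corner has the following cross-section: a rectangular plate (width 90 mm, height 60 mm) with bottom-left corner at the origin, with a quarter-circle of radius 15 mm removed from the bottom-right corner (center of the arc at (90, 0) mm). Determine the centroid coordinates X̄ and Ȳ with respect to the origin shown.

X̄ = 43.69 mm, Ȳ = 30.80 mm

plate: A = 90 × 60 = 5400.00, centroid at (45.00, 30.00).
removed quarter-circle: A = −¼π·15² = -176.71, centroid at (83.63, 6.37).
ΣA = 5223.29 mm², ΣAX̄ = 228220.69 mm³, ΣAȲ = 160875.00 mm³.
X̄ = 228220.69/5223.29 = 43.69 mm; Ȳ = 160875.00/5223.29 = 30.80 mm.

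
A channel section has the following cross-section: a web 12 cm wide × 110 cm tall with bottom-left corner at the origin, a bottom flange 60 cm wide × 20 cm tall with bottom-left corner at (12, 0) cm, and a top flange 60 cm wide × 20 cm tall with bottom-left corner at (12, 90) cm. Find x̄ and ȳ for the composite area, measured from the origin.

x̄ = 29.23 cm, ȳ = 55.00 cm

Part | A | x̄ᵢ | ȳᵢ | A·x̄ᵢ | A·ȳᵢ
web | 1320.00 | 6.00 | 55.00 | 7920.00 | 72600.00
bottom flange | 1200.00 | 42.00 | 10.00 | 50400.00 | 12000.00
top flange | 1200.00 | 42.00 | 100.00 | 50400.00 | 120000.00
Σ | 3720.00 |  |  | 108720.00 | 204600.00
x̄ = 108720.00 / 3720.00 = 29.23 cm
ȳ = 204600.00 / 3720.00 = 55.00 cm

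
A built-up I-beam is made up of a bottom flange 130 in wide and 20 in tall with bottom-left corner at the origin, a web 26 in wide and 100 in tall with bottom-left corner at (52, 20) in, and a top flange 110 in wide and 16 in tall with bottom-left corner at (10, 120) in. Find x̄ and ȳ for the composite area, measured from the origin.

x̄ = 65.00 in, ȳ = 62.25 in

bottom flange: A = 130 × 20 = 2600.00, centroid at (65.00, 10.00).
web: A = 26 × 100 = 2600.00, centroid at (65.00, 70.00).
top flange: A = 110 × 16 = 1760.00, centroid at (65.00, 128.00).
ΣA = 6960.00 in²
ΣAx̄ = (2600.00)(65.00) + (2600.00)(65.00) + (1760.00)(65.00) = 452400.00 in³
ΣAȳ = (2600.00)(10.00) + (2600.00)(70.00) + (1760.00)(128.00) = 433280.00 in³
x̄ = 452400.00 / 6960.00 = 65.00 in
ȳ = 433280.00 / 6960.00 = 62.25 in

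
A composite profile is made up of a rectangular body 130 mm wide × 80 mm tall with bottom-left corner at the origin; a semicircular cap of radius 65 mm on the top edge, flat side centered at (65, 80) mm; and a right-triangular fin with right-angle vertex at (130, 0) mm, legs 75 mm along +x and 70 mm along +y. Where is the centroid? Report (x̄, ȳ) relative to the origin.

Part | A | x̄ᵢ | ȳᵢ | A·x̄ᵢ | A·ȳᵢ
rectangular body | 10400.00 | 65.00 | 40.00 | 676000.00 | 416000.00
semicircular top | 6636.61 | 65.00 | 107.59 | 431379.94 | 714012.49
triangular fin | 2625.00 | 155.00 | 23.33 | 406875.00 | 61250.00
Σ | 19661.61 |  |  | 1514254.94 | 1191262.49
x̄ = 1514254.94 / 19661.61 = 77.02 mm
ȳ = 1191262.49 / 19661.61 = 60.59 mm

x̄ = 77.02 mm, ȳ = 60.59 mm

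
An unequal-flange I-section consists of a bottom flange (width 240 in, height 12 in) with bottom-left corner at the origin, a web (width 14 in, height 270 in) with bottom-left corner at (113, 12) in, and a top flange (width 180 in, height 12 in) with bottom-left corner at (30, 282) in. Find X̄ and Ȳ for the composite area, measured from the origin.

X̄ = 120.00 in, Ȳ = 135.49 in

Part | A | x̄ᵢ | ȳᵢ | A·x̄ᵢ | A·ȳᵢ
bottom flange | 2880.00 | 120.00 | 6.00 | 345600.00 | 17280.00
web | 3780.00 | 120.00 | 147.00 | 453600.00 | 555660.00
top flange | 2160.00 | 120.00 | 288.00 | 259200.00 | 622080.00
Σ | 8820.00 |  |  | 1058400.00 | 1195020.00
X̄ = 1058400.00 / 8820.00 = 120.00 in
Ȳ = 1195020.00 / 8820.00 = 135.49 in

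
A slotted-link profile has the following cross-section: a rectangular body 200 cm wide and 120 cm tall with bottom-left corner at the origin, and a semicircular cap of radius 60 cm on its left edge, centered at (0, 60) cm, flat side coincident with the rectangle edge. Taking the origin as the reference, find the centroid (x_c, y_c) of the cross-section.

rectangular body: A = 200 × 120 = 24000.00, centroid at (100.00, 60.00).
semicircular end: A = ½π·60² = 5654.87, centroid at (-25.46, 60.00).
ΣA = 29654.87 cm²
ΣAx_c = (24000.00)(100.00) + (5654.87)(-25.46) = 2256000.00 cm³
ΣAy_c = (24000.00)(60.00) + (5654.87)(60.00) = 1779292.01 cm³
x_c = 2256000.00 / 29654.87 = 76.08 cm
y_c = 1779292.01 / 29654.87 = 60.00 cm

x_c = 76.08 cm, y_c = 60.00 cm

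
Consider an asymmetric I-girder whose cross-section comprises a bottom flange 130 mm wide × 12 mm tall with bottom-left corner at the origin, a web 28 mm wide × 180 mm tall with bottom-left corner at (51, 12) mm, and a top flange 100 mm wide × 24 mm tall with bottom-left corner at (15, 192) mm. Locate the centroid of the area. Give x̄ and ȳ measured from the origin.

bottom flange: A = 130 × 12 = 1560.00, centroid at (65.00, 6.00).
web: A = 28 × 180 = 5040.00, centroid at (65.00, 102.00).
top flange: A = 100 × 24 = 2400.00, centroid at (65.00, 204.00).
ΣA = 9000.00 mm²
ΣAx̄ = (1560.00)(65.00) + (5040.00)(65.00) + (2400.00)(65.00) = 585000.00 mm³
ΣAȳ = (1560.00)(6.00) + (5040.00)(102.00) + (2400.00)(204.00) = 1013040.00 mm³
x̄ = 585000.00 / 9000.00 = 65.00 mm
ȳ = 1013040.00 / 9000.00 = 112.56 mm

x̄ = 65.00 mm, ȳ = 112.56 mm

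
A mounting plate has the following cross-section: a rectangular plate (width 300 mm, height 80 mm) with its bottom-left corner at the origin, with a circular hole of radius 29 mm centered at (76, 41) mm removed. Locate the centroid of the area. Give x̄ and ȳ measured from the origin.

x̄ = 159.15 mm, ȳ = 39.88 mm

plate: A = 300 × 80 = 24000.00, centroid at (150.00, 40.00).
hole: A = −π·29² = -2642.08, centroid at (76.00, 41.00).
ΣA = 21357.92 mm²
ΣAx̄ = (24000.00)(150.00) + (-2642.08)(76.00) = 3399201.96 mm³
ΣAȳ = (24000.00)(40.00) + (-2642.08)(41.00) = 851674.74 mm³
x̄ = 3399201.96 / 21357.92 = 159.15 mm
ȳ = 851674.74 / 21357.92 = 39.88 mm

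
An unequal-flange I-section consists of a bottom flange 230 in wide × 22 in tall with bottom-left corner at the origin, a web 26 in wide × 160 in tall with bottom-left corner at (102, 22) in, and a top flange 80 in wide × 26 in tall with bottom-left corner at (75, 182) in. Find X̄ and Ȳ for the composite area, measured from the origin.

bottom flange: A = 230 × 22 = 5060.00, centroid at (115.00, 11.00).
web: A = 26 × 160 = 4160.00, centroid at (115.00, 102.00).
top flange: A = 80 × 26 = 2080.00, centroid at (115.00, 195.00).
ΣA = 11300.00 in²
ΣAX̄ = (5060.00)(115.00) + (4160.00)(115.00) + (2080.00)(115.00) = 1299500.00 in³
ΣAȲ = (5060.00)(11.00) + (4160.00)(102.00) + (2080.00)(195.00) = 885580.00 in³
X̄ = 1299500.00 / 11300.00 = 115.00 in
Ȳ = 885580.00 / 11300.00 = 78.37 in

X̄ = 115.00 in, Ȳ = 78.37 in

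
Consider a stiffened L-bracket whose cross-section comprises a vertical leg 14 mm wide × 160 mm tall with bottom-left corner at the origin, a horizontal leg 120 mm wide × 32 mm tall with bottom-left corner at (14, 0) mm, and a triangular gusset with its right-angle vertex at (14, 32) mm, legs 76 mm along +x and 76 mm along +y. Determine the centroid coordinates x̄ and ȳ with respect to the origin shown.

vertical leg: A = 14 × 160 = 2240.00, centroid at (7.00, 80.00).
horizontal leg: A = 120 × 32 = 3840.00, centroid at (74.00, 16.00).
gusset: A = ½·76·76 = 2888.00, centroid at (39.33, 57.33).
ΣA = 8968.00 mm²
ΣAx̄ = (2240.00)(7.00) + (3840.00)(74.00) + (2888.00)(39.33) = 413434.67 mm³
ΣAȳ = (2240.00)(80.00) + (3840.00)(16.00) + (2888.00)(57.33) = 406218.67 mm³
x̄ = 413434.67 / 8968.00 = 46.10 mm
ȳ = 406218.67 / 8968.00 = 45.30 mm

x̄ = 46.10 mm, ȳ = 45.30 mm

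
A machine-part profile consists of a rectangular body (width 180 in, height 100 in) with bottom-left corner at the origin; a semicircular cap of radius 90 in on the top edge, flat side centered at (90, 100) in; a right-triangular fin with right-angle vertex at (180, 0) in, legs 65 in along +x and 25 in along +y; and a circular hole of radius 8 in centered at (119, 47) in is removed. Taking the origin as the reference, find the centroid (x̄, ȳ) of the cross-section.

x̄ = 92.71 in, ȳ = 84.75 in

rectangular body: A = 180 × 100 = 18000.00, centroid at (90.00, 50.00).
semicircular top: A = ½π·90² = 12723.45, centroid at (90.00, 138.20).
triangular fin: A = ½·65·25 = 812.50, centroid at (201.67, 8.33).
hole: A = −π·8² = -201.06, centroid at (119.00, 47.00).
ΣA = 31334.89 in²
ΣAx̄ = (18000.00)(90.00) + (12723.45)(90.00) + (812.50)(201.67) + (-201.06)(119.00) = 2905038.32 in³
ΣAȳ = (18000.00)(50.00) + (12723.45)(138.20) + (812.50)(8.33) + (-201.06)(47.00) = 2655665.95 in³
x̄ = 2905038.32 / 31334.89 = 92.71 in
ȳ = 2655665.95 / 31334.89 = 84.75 in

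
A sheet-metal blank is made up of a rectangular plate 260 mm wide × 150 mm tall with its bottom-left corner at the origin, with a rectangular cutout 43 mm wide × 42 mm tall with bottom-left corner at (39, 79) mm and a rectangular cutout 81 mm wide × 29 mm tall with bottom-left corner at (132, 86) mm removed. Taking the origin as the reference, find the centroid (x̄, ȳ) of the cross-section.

plate: A = 260 × 150 = 39000.00, centroid at (130.00, 75.00).
hole 1: A = −(43 × 42) = -1806.00, centroid at (60.50, 100.00).
hole 2: A = −(81 × 29) = -2349.00, centroid at (172.50, 100.50).
ΣA = 34845.00 mm²
ΣAx̄ = (39000.00)(130.00) + (-1806.00)(60.50) + (-2349.00)(172.50) = 4555534.50 mm³
ΣAȳ = (39000.00)(75.00) + (-1806.00)(100.00) + (-2349.00)(100.50) = 2508325.50 mm³
x̄ = 4555534.50 / 34845.00 = 130.74 mm
ȳ = 2508325.50 / 34845.00 = 71.99 mm

x̄ = 130.74 mm, ȳ = 71.99 mm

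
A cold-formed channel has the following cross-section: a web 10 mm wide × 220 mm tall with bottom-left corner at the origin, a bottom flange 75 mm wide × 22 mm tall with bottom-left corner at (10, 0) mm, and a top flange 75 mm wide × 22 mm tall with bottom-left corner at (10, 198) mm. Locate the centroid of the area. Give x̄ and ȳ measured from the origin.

x̄ = 30.50 mm, ȳ = 110.00 mm

Part | A | x̄ᵢ | ȳᵢ | A·x̄ᵢ | A·ȳᵢ
web | 2200.00 | 5.00 | 110.00 | 11000.00 | 242000.00
bottom flange | 1650.00 | 47.50 | 11.00 | 78375.00 | 18150.00
top flange | 1650.00 | 47.50 | 209.00 | 78375.00 | 344850.00
Σ | 5500.00 |  |  | 167750.00 | 605000.00
x̄ = 167750.00 / 5500.00 = 30.50 mm
ȳ = 605000.00 / 5500.00 = 110.00 mm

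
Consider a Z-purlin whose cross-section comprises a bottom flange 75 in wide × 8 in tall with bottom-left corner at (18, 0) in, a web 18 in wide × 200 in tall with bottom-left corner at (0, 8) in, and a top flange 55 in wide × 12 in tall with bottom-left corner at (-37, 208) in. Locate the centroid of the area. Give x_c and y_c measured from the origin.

x_c = 12.23 in, y_c = 109.56 in

bottom flange: A = 75 × 8 = 600.00, centroid at (55.50, 4.00).
web: A = 18 × 200 = 3600.00, centroid at (9.00, 108.00).
top flange: A = 55 × 12 = 660.00, centroid at (-9.50, 214.00).
ΣA = 4860.00 in², ΣAx_c = 59430.00 in³, ΣAy_c = 532440.00 in³.
x_c = 59430.00/4860.00 = 12.23 in; y_c = 532440.00/4860.00 = 109.56 in.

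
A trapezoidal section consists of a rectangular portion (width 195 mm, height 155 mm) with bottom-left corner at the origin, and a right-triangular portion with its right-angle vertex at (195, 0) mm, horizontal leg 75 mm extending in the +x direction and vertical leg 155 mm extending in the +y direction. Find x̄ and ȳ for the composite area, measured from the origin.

Part | A | x̄ᵢ | ȳᵢ | A·x̄ᵢ | A·ȳᵢ
rectangular portion | 30225.00 | 97.50 | 77.50 | 2946937.50 | 2342437.50
triangular portion | 5812.50 | 220.00 | 51.67 | 1278750.00 | 300312.50
Σ | 36037.50 |  |  | 4225687.50 | 2642750.00
x̄ = 4225687.50 / 36037.50 = 117.26 mm
ȳ = 2642750.00 / 36037.50 = 73.33 mm

x̄ = 117.26 mm, ȳ = 73.33 mm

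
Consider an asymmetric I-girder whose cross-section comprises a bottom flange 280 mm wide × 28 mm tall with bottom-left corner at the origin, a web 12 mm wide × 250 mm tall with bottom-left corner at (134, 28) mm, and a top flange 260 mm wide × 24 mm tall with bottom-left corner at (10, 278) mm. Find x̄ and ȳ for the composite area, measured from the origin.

Part | A | x̄ᵢ | ȳᵢ | A·x̄ᵢ | A·ȳᵢ
bottom flange | 7840.00 | 140.00 | 14.00 | 1097600.00 | 109760.00
web | 3000.00 | 140.00 | 153.00 | 420000.00 | 459000.00
top flange | 6240.00 | 140.00 | 290.00 | 873600.00 | 1809600.00
Σ | 17080.00 |  |  | 2391200.00 | 2378360.00
x̄ = 2391200.00 / 17080.00 = 140.00 mm
ȳ = 2378360.00 / 17080.00 = 139.25 mm

x̄ = 140.00 mm, ȳ = 139.25 mm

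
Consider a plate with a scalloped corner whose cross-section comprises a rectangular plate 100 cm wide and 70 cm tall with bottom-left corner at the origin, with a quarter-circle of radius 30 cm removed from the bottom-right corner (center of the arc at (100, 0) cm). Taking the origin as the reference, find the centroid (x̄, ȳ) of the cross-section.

x̄ = 45.81 cm, ȳ = 37.50 cm

plate: A = 100 × 70 = 7000.00, centroid at (50.00, 35.00).
removed quarter-circle: A = −¼π·30² = -706.86, centroid at (87.27, 12.73).
ΣA = 6293.14 cm², ΣAx̄ = 288314.17 cm³, ΣAȳ = 236000.00 cm³.
x̄ = 288314.17/6293.14 = 45.81 cm; ȳ = 236000.00/6293.14 = 37.50 cm.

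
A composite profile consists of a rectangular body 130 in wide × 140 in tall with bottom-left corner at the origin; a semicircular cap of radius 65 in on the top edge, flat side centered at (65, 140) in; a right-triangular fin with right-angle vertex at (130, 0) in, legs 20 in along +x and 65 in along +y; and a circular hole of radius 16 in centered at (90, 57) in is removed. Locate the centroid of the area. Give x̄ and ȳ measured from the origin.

x̄ = 66.07 in, ȳ = 95.39 in

rectangular body: A = 130 × 140 = 18200.00, centroid at (65.00, 70.00).
semicircular top: A = ½π·65² = 6636.61, centroid at (65.00, 167.59).
triangular fin: A = ½·20·65 = 650.00, centroid at (136.67, 21.67).
hole: A = −π·16² = -804.25, centroid at (90.00, 57.00).
ΣA = 24682.37 in²
ΣAx̄ = (18200.00)(65.00) + (6636.61)(65.00) + (650.00)(136.67) + (-804.25)(90.00) = 1630830.98 in³
ΣAȳ = (18200.00)(70.00) + (6636.61)(167.59) + (650.00)(21.67) + (-804.25)(57.00) = 2354450.57 in³
x̄ = 1630830.98 / 24682.37 = 66.07 in
ȳ = 2354450.57 / 24682.37 = 95.39 in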